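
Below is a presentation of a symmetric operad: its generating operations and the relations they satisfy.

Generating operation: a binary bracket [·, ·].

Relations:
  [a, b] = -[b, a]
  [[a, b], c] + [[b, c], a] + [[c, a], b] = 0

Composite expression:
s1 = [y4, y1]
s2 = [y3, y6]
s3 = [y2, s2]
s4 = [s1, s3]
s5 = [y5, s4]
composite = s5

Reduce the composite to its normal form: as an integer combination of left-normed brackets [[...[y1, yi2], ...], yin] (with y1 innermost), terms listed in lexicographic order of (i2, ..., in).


In the tensor algebra, words opening y1 carry the y1-anchored form.
Composite bracket: [y5, [[y4, y1], [y2, [y3, y6]]]]
Expanding via [a, b] = ab - ba: 32 signed words (2^5 = 32).
Coefficients come from the y1-initial words:
  the word y1y4y2y3y6y5 carries sign +1 and contributes +[[[[[y1, y4], y2], y3], y6], y5]
  the word y1y4y2y6y3y5 carries sign -1 and contributes -[[[[[y1, y4], y2], y6], y3], y5]
  the word y1y4y3y6y2y5 carries sign -1 and contributes -[[[[[y1, y4], y3], y6], y2], y5]
  the word y1y4y6y3y2y5 carries sign +1 and contributes +[[[[[y1, y4], y6], y3], y2], y5]

[[[[[y1, y4], y2], y3], y6], y5] - [[[[[y1, y4], y2], y6], y3], y5] - [[[[[y1, y4], y3], y6], y2], y5] + [[[[[y1, y4], y6], y3], y2], y5]


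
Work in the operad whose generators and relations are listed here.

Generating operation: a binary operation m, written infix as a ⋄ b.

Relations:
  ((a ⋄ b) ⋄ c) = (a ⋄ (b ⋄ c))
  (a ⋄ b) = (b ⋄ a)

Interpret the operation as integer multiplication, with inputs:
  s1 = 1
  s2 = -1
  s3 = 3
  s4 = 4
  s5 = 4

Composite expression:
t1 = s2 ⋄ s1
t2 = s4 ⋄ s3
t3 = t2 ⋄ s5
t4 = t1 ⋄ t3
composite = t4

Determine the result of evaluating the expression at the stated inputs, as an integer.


-48

(s2 ⋄ s1) = -1
(s4 ⋄ s3) = 12
((s4 ⋄ s3) ⋄ s5) = 48
((s2 ⋄ s1) ⋄ ((s4 ⋄ s3) ⋄ s5)) = -48


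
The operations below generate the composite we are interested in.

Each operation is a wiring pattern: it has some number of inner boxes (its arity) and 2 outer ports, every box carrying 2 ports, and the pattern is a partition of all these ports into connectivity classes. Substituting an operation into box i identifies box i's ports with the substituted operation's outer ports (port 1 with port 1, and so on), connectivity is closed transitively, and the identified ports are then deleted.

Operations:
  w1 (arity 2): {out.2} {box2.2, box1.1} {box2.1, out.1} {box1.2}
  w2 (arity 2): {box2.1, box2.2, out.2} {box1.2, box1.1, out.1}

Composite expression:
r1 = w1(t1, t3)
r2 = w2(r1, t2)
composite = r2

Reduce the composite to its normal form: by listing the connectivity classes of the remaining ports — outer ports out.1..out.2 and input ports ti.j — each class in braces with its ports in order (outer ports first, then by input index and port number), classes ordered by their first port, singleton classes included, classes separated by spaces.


Treat the ports identified at w2 as solder joints: merge, then drop.
composing w1 on (t1, t3), with out.j its own outer ports: {out.1, t3.1} {out.2} {t1.1, t3.2} {t1.2}
composing w2 on (t1, t3, t2), with out.j its own outer ports: {out.1, t3.1} {out.2, t2.1, t2.2} {t1.1, t3.2} {t1.2}

{out.1, t3.1} {out.2, t2.1, t2.2} {t1.1, t3.2} {t1.2}


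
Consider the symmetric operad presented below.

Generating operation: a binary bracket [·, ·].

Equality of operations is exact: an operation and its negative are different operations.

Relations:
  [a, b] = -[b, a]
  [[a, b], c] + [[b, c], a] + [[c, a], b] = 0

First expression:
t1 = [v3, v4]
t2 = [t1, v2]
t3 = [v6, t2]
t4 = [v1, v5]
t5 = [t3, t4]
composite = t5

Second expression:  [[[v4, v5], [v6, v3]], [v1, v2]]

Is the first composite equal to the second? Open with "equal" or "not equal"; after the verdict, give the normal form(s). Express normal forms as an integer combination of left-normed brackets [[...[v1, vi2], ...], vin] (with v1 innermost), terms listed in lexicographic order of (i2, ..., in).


not equal; the first gives -[[[[[v1, v5], v2], v3], v4], v6] + [[[[[v1, v5], v2], v4], v3], v6] + [[[[[v1, v5], v3], v4], v2], v6] - [[[[[v1, v5], v4], v3], v2], v6] + [[[[[v1, v5], v6], v2], v3], v4] - [[[[[v1, v5], v6], v2], v4], v3] - [[[[[v1, v5], v6], v3], v4], v2] + [[[[[v1, v5], v6], v4], v3], v2] and the second -[[[[[v1, v2], v3], v6], v4], v5] + [[[[[v1, v2], v3], v6], v5], v4] + [[[[[v1, v2], v4], v5], v3], v6] - [[[[[v1, v2], v4], v5], v6], v3] - [[[[[v1, v2], v5], v4], v3], v6] + [[[[[v1, v2], v5], v4], v6], v3] + [[[[[v1, v2], v6], v3], v4], v5] - [[[[[v1, v2], v6], v3], v5], v4]

The first expression reduces to -[[[[[v1, v5], v2], v3], v4], v6] + [[[[[v1, v5], v2], v4], v3], v6] + [[[[[v1, v5], v3], v4], v2], v6] - [[[[[v1, v5], v4], v3], v2], v6] + [[[[[v1, v5], v6], v2], v3], v4] - [[[[[v1, v5], v6], v2], v4], v3] - [[[[[v1, v5], v6], v3], v4], v2] + [[[[[v1, v5], v6], v4], v3], v2]
The second expression reduces to -[[[[[v1, v2], v3], v6], v4], v5] + [[[[[v1, v2], v3], v6], v5], v4] + [[[[[v1, v2], v4], v5], v3], v6] - [[[[[v1, v2], v4], v5], v6], v3] - [[[[[v1, v2], v5], v4], v3], v6] + [[[[[v1, v2], v5], v4], v6], v3] + [[[[[v1, v2], v6], v3], v4], v5] - [[[[[v1, v2], v6], v3], v5], v4]
The normal forms differ: not equal.


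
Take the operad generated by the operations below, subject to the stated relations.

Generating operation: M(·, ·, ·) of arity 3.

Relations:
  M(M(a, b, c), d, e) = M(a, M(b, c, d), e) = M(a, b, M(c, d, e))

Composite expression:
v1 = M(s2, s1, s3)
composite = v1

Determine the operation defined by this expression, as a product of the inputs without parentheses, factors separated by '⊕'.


Key point: M is associative — brackets drop, the s-order remains.
M(s2, s1, s3) flattens to s2 ⊕ s1 ⊕ s3

s2 ⊕ s1 ⊕ s3


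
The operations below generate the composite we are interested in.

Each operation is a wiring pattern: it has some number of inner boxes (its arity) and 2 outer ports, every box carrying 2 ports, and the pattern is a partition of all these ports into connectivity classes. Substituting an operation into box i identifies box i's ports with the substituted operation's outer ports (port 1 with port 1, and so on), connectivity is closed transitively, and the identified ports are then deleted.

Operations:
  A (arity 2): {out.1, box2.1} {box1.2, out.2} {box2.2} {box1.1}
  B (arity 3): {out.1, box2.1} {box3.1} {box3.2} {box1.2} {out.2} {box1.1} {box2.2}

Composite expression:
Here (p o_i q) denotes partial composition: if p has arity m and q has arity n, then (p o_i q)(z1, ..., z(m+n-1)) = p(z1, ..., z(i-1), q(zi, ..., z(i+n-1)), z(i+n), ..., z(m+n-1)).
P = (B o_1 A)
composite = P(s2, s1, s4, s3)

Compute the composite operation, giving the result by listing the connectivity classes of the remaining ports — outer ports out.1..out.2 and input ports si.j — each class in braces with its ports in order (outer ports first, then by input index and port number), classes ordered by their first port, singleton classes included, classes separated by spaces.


{out.1, s4.1} {out.2} {s1.1} {s1.2} {s2.1} {s2.2} {s3.1} {s3.2} {s4.2}

Treat the ports identified at B as solder joints: merge, then drop.
the subtree at A composes to {out.1, s1.1} {out.2, s2.2} {s1.2} {s2.1} on (s2, s1); out.j = own outer ports
the subtree at B composes to {out.1, s4.1} {out.2} {s1.1} {s1.2} {s2.1} {s2.2} {s3.1} {s3.2} {s4.2} on (s2, s1, s4, s3); out.j = own outer ports


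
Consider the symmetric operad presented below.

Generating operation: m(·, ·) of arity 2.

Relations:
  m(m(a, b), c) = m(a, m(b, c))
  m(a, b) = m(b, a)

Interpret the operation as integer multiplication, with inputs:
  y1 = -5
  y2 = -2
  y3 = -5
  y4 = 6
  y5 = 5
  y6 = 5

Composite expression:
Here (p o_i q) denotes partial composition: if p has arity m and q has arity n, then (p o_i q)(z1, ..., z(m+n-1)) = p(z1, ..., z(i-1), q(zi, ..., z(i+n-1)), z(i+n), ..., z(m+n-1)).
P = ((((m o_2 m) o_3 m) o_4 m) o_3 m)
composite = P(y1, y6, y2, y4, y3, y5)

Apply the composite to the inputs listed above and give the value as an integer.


-7500

m(y2, y4) = -12
m(y3, y5) = -25
m(m(y2, y4), m(y3, y5)) = 300
m(y6, m(m(y2, y4), m(y3, y5))) = 1500
m(y1, m(y6, m(m(y2, y4), m(y3, y5)))) = -7500


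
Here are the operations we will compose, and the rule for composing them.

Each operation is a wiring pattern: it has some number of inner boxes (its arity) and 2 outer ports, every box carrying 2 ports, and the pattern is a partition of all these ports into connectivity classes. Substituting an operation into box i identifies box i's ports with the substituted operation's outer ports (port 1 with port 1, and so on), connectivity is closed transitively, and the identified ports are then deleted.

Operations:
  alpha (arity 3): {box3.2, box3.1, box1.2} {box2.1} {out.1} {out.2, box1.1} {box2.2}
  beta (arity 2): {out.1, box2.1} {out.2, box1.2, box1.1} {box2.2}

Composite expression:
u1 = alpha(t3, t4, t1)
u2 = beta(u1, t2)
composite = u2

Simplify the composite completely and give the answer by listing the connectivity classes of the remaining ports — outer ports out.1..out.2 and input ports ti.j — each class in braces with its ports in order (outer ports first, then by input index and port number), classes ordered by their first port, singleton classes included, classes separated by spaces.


{out.1, t2.1} {out.2, t3.1} {t1.1, t1.2, t3.2} {t2.2} {t4.1} {t4.2}

Treat the ports identified at beta as solder joints: merge, then drop.
alpha over (t3, t4, t1) gives {out.1} {out.2, t3.1} {t1.1, t1.2, t3.2} {t4.1} {t4.2}, out.j being that stage's outer ports
beta over (t3, t4, t1, t2) gives {out.1, t2.1} {out.2, t3.1} {t1.1, t1.2, t3.2} {t2.2} {t4.1} {t4.2}, out.j being that stage's outer ports


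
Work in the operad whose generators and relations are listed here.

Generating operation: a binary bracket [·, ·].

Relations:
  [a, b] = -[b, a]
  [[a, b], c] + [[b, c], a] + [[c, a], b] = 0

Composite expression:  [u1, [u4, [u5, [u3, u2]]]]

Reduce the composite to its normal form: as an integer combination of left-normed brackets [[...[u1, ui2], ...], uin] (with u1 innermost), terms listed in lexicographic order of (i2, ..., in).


-[[[[u1, u2], u3], u5], u4] + [[[[u1, u3], u2], u5], u4] + [[[[u1, u4], u2], u3], u5] - [[[[u1, u4], u3], u2], u5] - [[[[u1, u4], u5], u2], u3] + [[[[u1, u4], u5], u3], u2] + [[[[u1, u5], u2], u3], u4] - [[[[u1, u5], u3], u2], u4]

In the tensor algebra, words opening u1 carry the u1-anchored form.
Composite bracket: [u1, [u4, [u5, [u3, u2]]]]
Under [a, b] = ab - ba we get 16 signed associative words (2^4 = 16).
Collect the words opening with u1:
  sign of u1u2u3u5u4 is -1, so it contributes -[[[[u1, u2], u3], u5], u4]
  sign of u1u3u2u5u4 is +1, so it contributes +[[[[u1, u3], u2], u5], u4]
  sign of u1u4u2u3u5 is +1, so it contributes +[[[[u1, u4], u2], u3], u5]
  sign of u1u4u3u2u5 is -1, so it contributes -[[[[u1, u4], u3], u2], u5]
  sign of u1u4u5u2u3 is -1, so it contributes -[[[[u1, u4], u5], u2], u3]
  sign of u1u4u5u3u2 is +1, so it contributes +[[[[u1, u4], u5], u3], u2]
  sign of u1u5u2u3u4 is +1, so it contributes +[[[[u1, u5], u2], u3], u4]
  sign of u1u5u3u2u4 is -1, so it contributes -[[[[u1, u5], u3], u2], u4]


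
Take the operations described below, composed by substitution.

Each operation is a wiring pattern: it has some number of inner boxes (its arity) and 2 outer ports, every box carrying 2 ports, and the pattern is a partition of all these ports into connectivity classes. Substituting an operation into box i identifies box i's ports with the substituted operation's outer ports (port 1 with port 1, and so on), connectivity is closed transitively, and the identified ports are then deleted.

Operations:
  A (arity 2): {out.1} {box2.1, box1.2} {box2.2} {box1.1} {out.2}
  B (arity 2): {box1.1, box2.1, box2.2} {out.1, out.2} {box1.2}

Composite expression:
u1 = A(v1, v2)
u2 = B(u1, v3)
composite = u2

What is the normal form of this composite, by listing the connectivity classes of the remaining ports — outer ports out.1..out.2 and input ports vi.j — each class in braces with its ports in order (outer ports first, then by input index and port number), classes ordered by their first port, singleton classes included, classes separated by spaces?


{out.1, out.2} {v1.1} {v1.2, v2.1} {v2.2} {v3.1, v3.2}

Substituting into B glues patterns; closure does the rest.
composing A on (v1, v2), with out.j its own outer ports: {out.1} {out.2} {v1.1} {v1.2, v2.1} {v2.2}
composing B on (v1, v2, v3), with out.j its own outer ports: {out.1, out.2} {v1.1} {v1.2, v2.1} {v2.2} {v3.1, v3.2}


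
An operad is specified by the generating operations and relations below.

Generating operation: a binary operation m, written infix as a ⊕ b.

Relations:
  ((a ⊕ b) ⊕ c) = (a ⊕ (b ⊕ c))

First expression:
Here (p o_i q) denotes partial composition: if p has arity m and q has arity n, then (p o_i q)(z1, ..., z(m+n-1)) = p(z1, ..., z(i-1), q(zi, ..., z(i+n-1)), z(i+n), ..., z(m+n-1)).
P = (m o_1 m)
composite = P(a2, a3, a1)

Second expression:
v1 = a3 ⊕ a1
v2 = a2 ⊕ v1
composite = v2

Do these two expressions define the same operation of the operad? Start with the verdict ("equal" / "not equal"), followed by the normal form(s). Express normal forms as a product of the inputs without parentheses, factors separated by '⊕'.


equal; the common form is a2 ⊕ a3 ⊕ a1

Normal form of the first expression: a2 ⊕ a3 ⊕ a1
Normal form of the second expression: a2 ⊕ a3 ⊕ a1
The normal forms match — equal.


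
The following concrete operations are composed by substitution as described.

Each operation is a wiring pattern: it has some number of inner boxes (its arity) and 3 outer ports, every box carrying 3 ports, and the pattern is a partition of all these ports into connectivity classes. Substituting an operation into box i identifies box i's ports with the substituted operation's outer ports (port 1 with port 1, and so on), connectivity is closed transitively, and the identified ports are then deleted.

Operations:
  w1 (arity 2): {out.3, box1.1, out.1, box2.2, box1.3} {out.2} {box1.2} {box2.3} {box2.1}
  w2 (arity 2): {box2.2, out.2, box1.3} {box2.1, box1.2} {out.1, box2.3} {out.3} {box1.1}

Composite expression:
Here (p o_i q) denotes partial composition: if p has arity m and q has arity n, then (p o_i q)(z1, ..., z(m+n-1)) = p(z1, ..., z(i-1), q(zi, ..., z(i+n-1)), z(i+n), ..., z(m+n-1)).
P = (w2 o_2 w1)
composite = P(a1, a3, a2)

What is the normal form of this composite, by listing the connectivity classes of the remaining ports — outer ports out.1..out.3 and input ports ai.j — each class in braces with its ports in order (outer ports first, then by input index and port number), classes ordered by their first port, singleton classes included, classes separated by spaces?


{out.1, a1.2, a2.2, a3.1, a3.3} {out.2, a1.3} {out.3} {a1.1} {a2.1} {a2.3} {a3.2}

Reachability decides: close wires over w2-identified ports.
through w1, on inputs (a3, a2): {out.1, out.3, a2.2, a3.1, a3.3} {out.2} {a2.1} {a2.3} {a3.2} (out.j = stage outer ports)
through w2, on inputs (a1, a3, a2): {out.1, a1.2, a2.2, a3.1, a3.3} {out.2, a1.3} {out.3} {a1.1} {a2.1} {a2.3} {a3.2} (out.j = stage outer ports)


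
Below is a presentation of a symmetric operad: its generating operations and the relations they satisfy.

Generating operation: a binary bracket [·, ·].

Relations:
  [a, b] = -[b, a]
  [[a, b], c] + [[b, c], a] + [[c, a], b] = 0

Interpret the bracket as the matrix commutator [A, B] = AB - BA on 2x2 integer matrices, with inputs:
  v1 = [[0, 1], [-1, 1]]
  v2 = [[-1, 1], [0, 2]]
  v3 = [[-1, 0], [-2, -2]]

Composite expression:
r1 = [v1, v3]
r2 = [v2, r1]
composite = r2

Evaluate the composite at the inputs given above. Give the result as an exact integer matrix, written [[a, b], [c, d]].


[[-3, 7], [-9, 3]]


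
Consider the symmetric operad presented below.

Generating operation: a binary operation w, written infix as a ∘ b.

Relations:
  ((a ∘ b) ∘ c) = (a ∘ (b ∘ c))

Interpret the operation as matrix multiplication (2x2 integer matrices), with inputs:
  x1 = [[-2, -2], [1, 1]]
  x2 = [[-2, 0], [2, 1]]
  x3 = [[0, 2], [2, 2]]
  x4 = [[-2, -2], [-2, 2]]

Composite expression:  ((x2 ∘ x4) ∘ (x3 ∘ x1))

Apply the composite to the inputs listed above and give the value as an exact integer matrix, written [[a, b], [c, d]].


(x2 ∘ x4) = [[4, 4], [-6, -2]]
(x3 ∘ x1) = [[2, 2], [-2, -2]]
((x2 ∘ x4) ∘ (x3 ∘ x1)) = [[0, 0], [-8, -8]]

[[0, 0], [-8, -8]]


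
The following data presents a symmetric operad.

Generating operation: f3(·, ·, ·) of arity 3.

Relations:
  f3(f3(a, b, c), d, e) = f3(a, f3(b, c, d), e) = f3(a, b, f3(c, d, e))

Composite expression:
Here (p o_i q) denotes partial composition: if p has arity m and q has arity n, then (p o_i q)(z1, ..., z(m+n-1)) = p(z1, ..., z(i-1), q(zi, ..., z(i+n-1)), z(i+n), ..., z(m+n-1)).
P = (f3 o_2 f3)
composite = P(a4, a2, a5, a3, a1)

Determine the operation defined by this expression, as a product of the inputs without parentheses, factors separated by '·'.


Under associativity of f3, the answer is the a's in reading order.
f3(a2, a5, a3) spells out as a2 · a5 · a3
f3(a4, f3(a2, a5, a3), a1) spells out as a4 · a2 · a5 · a3 · a1

a4 · a2 · a5 · a3 · a1


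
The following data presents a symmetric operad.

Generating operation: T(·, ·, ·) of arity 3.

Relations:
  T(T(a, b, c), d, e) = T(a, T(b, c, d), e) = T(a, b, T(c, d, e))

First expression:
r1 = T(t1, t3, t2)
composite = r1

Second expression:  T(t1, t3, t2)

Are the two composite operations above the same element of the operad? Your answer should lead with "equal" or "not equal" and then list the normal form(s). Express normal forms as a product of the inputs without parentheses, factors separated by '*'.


equal — both sides give t1 * t3 * t2


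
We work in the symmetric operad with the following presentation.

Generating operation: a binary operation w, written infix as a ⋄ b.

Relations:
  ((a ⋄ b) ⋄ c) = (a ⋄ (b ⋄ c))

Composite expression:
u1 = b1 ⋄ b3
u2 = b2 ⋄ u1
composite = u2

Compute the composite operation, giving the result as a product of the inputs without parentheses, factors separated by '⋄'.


b2 ⋄ b1 ⋄ b3


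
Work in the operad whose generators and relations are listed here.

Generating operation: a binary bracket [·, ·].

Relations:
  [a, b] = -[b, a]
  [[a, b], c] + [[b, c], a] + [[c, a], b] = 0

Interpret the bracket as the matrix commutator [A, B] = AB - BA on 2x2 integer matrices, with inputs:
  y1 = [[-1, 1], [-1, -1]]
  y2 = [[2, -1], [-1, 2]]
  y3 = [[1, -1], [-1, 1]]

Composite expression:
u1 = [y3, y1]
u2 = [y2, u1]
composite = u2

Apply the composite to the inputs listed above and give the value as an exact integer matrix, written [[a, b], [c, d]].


[y3, y1] = [[2, 0], [0, -2]]
[y2, [y3, y1]] = [[0, 4], [-4, 0]]

[[0, 4], [-4, 0]]


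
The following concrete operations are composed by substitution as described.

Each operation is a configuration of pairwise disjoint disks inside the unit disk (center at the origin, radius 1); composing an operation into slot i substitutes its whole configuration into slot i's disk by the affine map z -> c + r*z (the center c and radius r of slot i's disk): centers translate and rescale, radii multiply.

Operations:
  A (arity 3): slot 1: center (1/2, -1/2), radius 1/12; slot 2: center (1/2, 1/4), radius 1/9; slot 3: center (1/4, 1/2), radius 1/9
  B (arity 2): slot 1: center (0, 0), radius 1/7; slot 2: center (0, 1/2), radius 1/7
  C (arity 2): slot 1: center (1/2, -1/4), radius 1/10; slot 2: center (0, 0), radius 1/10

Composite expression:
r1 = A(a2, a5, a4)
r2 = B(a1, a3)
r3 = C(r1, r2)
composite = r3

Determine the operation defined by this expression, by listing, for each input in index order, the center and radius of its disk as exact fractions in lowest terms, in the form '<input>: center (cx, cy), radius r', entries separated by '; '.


Affine substitution under C: radii multiply and a-centers shift.
a2 passes through 2 substitutions, ending at center (11/20, -3/10), radius 1/120
a5 passes through 2 substitutions, ending at center (11/20, -9/40), radius 1/90
a4 passes through 2 substitutions, ending at center (21/40, -1/5), radius 1/90
a1 passes through 2 substitutions, ending at center (0, 0), radius 1/70
a3 passes through 2 substitutions, ending at center (0, 1/20), radius 1/70

a1: center (0, 0), radius 1/70; a2: center (11/20, -3/10), radius 1/120; a3: center (0, 1/20), radius 1/70; a4: center (21/40, -1/5), radius 1/90; a5: center (11/20, -9/40), radius 1/90


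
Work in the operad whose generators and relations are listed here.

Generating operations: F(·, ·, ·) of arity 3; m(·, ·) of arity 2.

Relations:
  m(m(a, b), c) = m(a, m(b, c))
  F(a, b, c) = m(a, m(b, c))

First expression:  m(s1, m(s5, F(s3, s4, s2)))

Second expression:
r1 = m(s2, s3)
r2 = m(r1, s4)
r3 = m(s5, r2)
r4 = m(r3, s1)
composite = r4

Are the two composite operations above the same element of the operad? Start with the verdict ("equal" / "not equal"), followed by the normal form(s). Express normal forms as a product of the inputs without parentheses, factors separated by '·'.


not equal: they reduce to s1 · s5 · s3 · s4 · s2 and s5 · s2 · s3 · s4 · s1

The first composite normalizes to s1 · s5 · s3 · s4 · s2
The second composite normalizes to s5 · s2 · s3 · s4 · s1
No match — not equal.


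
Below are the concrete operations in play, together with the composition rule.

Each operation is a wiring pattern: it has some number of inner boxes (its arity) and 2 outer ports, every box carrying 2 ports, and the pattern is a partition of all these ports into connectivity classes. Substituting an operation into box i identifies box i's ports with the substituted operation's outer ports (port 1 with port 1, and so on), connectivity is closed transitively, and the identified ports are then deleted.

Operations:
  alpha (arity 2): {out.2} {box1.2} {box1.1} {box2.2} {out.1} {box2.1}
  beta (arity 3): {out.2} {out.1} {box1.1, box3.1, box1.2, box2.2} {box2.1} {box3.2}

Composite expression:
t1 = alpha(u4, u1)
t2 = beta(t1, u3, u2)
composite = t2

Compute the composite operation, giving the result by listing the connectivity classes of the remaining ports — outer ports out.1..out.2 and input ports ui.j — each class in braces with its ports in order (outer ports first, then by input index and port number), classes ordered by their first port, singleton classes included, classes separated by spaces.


{out.1} {out.2} {u1.1} {u1.2} {u2.1, u3.2} {u2.2} {u3.1} {u4.1} {u4.2}


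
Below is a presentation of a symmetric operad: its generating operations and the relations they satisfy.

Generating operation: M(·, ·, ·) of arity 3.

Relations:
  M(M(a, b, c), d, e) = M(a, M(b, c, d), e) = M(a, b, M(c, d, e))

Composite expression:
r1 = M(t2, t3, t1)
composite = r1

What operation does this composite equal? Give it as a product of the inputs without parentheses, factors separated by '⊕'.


t2 ⊕ t3 ⊕ t1

The M-tree's shape is irrelevant; the t-reading-order decides.
M(t2, t3, t1) reduces to t2 ⊕ t3 ⊕ t1


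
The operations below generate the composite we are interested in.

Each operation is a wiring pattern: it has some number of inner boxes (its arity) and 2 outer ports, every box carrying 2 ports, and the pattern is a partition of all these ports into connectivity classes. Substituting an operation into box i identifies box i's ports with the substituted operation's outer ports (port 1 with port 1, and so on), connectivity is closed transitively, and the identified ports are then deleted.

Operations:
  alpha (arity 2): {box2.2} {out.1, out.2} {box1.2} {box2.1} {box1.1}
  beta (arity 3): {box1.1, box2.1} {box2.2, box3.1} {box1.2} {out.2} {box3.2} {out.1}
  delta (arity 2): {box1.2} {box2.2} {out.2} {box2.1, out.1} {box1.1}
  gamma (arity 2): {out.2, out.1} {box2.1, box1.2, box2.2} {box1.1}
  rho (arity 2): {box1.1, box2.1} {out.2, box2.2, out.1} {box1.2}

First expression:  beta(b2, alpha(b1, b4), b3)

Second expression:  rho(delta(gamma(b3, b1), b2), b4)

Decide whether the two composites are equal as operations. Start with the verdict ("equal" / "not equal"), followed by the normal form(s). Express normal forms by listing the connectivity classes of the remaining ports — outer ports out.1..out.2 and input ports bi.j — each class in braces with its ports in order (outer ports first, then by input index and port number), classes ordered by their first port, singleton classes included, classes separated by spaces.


not equal; first: {out.1} {out.2} {b1.1} {b1.2} {b2.1, b3.1} {b2.2} {b3.2} {b4.1} {b4.2}; second: {out.1, out.2, b4.2} {b1.1, b1.2, b3.2} {b2.1, b4.1} {b2.2} {b3.1}

The first expression, normalized: {out.1} {out.2} {b1.1} {b1.2} {b2.1, b3.1} {b2.2} {b3.2} {b4.1} {b4.2}
The second expression, normalized: {out.1, out.2, b4.2} {b1.1, b1.2, b3.2} {b2.1, b4.1} {b2.2} {b3.1}
The forms do not match — not equal.


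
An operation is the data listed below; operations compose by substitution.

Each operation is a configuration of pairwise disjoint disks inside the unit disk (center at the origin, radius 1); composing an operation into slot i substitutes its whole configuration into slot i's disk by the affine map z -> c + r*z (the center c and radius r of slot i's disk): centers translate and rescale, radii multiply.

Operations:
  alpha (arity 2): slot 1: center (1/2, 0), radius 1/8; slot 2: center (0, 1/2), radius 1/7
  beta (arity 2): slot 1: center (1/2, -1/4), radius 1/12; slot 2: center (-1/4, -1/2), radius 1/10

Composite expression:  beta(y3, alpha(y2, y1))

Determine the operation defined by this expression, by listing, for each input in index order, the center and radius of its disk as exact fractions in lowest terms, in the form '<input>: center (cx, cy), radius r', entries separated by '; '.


y1: center (-1/4, -9/20), radius 1/70; y2: center (-1/5, -1/2), radius 1/80; y3: center (1/2, -1/4), radius 1/12

Below beta, radii multiply path by path; the y-disk centers shift.
input y3: applying the 1 nested substitution gives center (1/2, -1/4), radius 1/12
input y2: applying the 2 nested substitutions gives center (-1/5, -1/2), radius 1/80
input y1: applying the 2 nested substitutions gives center (-1/4, -9/20), radius 1/70


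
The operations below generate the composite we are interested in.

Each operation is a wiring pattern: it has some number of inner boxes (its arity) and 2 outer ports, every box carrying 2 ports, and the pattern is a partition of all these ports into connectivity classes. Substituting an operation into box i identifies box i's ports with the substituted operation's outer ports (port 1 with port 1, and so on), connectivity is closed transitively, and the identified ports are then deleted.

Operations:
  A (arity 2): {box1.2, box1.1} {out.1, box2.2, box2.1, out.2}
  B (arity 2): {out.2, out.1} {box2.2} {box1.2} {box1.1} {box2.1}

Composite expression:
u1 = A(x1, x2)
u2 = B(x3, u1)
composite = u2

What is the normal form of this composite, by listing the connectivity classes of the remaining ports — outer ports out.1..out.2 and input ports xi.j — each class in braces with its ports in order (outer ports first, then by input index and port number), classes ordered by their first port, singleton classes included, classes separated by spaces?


{out.1, out.2} {x1.1, x1.2} {x2.1, x2.2} {x3.1} {x3.2}

Connectivity passes through glued B-boundaries; trace each wire chain.
A over (x1, x2) gives {out.1, out.2, x2.1, x2.2} {x1.1, x1.2}, out.j being that stage's outer ports
B over (x3, x1, x2) gives {out.1, out.2} {x1.1, x1.2} {x2.1, x2.2} {x3.1} {x3.2}, out.j being that stage's outer ports


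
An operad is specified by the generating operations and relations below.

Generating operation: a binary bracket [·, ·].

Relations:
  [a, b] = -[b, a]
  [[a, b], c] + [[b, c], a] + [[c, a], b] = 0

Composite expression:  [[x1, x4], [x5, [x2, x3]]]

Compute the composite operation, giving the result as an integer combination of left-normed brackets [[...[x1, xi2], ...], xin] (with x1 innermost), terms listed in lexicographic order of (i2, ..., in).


-[[[[x1, x4], x2], x3], x5] + [[[[x1, x4], x3], x2], x5] + [[[[x1, x4], x5], x2], x3] - [[[[x1, x4], x5], x3], x2]

Left-normed coefficients sit on the x1-initial expansion words.
Composite bracket: [[x1, x4], [x5, [x2, x3]]]
Full expansion: 16 signed words from ab - ba (2^4 = 16).
Words beginning with x1 determine it all:
  x1x4x2x3x5 appears with sign -1, giving the term -[[[[x1, x4], x2], x3], x5]
  x1x4x3x2x5 appears with sign +1, giving the term +[[[[x1, x4], x3], x2], x5]
  x1x4x5x2x3 appears with sign +1, giving the term +[[[[x1, x4], x5], x2], x3]
  x1x4x5x3x2 appears with sign -1, giving the term -[[[[x1, x4], x5], x3], x2]


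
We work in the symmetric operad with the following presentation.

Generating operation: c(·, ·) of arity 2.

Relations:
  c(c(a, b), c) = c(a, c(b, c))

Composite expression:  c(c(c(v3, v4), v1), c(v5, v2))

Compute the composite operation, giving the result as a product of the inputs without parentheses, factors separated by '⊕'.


All parenthesizations of c agree; list the v-inputs left to right.
c(v3, v4) spells out as v3 ⊕ v4
c(c(v3, v4), v1) spells out as v3 ⊕ v4 ⊕ v1
c(v5, v2) spells out as v5 ⊕ v2
c(c(c(v3, v4), v1), c(v5, v2)) spells out as v3 ⊕ v4 ⊕ v1 ⊕ v5 ⊕ v2

v3 ⊕ v4 ⊕ v1 ⊕ v5 ⊕ v2


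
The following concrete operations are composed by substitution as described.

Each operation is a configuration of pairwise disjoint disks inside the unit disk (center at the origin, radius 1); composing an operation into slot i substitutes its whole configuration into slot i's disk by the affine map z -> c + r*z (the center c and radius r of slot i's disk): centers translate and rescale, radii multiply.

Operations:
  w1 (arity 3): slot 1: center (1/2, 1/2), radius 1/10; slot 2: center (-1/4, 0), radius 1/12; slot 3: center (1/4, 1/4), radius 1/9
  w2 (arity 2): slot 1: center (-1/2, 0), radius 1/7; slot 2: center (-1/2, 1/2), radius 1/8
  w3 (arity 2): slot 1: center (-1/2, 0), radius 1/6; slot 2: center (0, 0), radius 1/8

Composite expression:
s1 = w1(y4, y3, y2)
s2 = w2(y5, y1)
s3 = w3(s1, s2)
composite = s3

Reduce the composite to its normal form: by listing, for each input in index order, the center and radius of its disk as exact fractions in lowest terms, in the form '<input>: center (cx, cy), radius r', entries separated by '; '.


y1: center (-1/16, 1/16), radius 1/64; y2: center (-11/24, 1/24), radius 1/54; y3: center (-13/24, 0), radius 1/72; y4: center (-5/12, 1/12), radius 1/60; y5: center (-1/16, 0), radius 1/56

Each y-disk chains the slot maps above it in w3; radii multiply.
input y4: applying the 2 nested substitutions gives center (-5/12, 1/12), radius 1/60
input y3: applying the 2 nested substitutions gives center (-13/24, 0), radius 1/72
input y2: applying the 2 nested substitutions gives center (-11/24, 1/24), radius 1/54
input y5: applying the 2 nested substitutions gives center (-1/16, 0), radius 1/56
input y1: applying the 2 nested substitutions gives center (-1/16, 1/16), radius 1/64


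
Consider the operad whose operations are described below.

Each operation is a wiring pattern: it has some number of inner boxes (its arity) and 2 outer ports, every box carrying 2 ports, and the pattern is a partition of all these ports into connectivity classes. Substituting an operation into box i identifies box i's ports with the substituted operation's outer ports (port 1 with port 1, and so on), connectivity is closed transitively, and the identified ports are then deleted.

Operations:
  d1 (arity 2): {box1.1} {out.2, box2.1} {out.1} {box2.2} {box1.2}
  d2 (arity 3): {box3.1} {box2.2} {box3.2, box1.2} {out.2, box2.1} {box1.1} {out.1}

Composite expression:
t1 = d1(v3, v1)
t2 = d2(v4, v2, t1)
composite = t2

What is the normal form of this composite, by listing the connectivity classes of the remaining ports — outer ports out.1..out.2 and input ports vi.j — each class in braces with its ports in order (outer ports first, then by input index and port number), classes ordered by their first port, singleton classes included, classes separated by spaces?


{out.1} {out.2, v2.1} {v1.1, v4.2} {v1.2} {v2.2} {v3.1} {v3.2} {v4.1}

Two ports join when wires chain via d2-identified ports.
stage d1: inputs (v3, v1), connectivity {out.1} {out.2, v1.1} {v1.2} {v3.1} {v3.2}, out.j its boundary
stage d2: inputs (v4, v2, v3, v1), connectivity {out.1} {out.2, v2.1} {v1.1, v4.2} {v1.2} {v2.2} {v3.1} {v3.2} {v4.1}, out.j its boundary


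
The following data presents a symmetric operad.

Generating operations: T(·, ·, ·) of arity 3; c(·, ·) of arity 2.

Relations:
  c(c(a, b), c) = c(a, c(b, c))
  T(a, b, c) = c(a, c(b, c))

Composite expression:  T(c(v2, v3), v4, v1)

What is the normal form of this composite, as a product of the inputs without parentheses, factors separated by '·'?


v2 · v3 · v4 · v1

Associativity of T dissolves the nesting; only the v-input order survives.
c(v2, v3) spells out as v2 · v3
T(c(v2, v3), v4, v1) spells out as v2 · v3 · v4 · v1


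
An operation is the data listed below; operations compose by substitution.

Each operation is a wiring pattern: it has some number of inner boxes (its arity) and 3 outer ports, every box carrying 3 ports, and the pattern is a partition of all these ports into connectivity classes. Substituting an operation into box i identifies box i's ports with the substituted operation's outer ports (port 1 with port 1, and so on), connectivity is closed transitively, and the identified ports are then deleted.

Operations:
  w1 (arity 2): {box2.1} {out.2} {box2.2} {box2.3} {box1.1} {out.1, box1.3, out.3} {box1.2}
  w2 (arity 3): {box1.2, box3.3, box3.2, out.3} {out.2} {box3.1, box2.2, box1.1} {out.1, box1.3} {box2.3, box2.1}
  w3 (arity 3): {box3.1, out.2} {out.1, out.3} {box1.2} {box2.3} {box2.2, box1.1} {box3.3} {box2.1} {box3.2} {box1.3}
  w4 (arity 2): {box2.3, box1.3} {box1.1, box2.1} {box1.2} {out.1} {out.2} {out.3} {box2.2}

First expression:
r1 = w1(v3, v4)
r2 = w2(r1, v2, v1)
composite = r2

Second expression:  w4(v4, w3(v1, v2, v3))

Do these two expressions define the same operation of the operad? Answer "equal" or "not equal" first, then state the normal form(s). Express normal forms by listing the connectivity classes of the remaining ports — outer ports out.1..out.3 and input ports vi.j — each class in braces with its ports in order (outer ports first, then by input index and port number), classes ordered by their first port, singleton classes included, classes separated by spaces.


The first composite normalizes to {out.1, v1.1, v2.2, v3.3} {out.2} {out.3, v1.2, v1.3} {v2.1, v2.3} {v3.1} {v3.2} {v4.1} {v4.2} {v4.3}
The second composite normalizes to {out.1} {out.2} {out.3} {v1.1, v2.2} {v1.2} {v1.3} {v2.1} {v2.3} {v3.1} {v3.2} {v3.3} {v4.1, v4.3} {v4.2}
No match — not equal.

not equal: they reduce to {out.1, v1.1, v2.2, v3.3} {out.2} {out.3, v1.2, v1.3} {v2.1, v2.3} {v3.1} {v3.2} {v4.1} {v4.2} {v4.3} and {out.1} {out.2} {out.3} {v1.1, v2.2} {v1.2} {v1.3} {v2.1} {v2.3} {v3.1} {v3.2} {v3.3} {v4.1, v4.3} {v4.2}


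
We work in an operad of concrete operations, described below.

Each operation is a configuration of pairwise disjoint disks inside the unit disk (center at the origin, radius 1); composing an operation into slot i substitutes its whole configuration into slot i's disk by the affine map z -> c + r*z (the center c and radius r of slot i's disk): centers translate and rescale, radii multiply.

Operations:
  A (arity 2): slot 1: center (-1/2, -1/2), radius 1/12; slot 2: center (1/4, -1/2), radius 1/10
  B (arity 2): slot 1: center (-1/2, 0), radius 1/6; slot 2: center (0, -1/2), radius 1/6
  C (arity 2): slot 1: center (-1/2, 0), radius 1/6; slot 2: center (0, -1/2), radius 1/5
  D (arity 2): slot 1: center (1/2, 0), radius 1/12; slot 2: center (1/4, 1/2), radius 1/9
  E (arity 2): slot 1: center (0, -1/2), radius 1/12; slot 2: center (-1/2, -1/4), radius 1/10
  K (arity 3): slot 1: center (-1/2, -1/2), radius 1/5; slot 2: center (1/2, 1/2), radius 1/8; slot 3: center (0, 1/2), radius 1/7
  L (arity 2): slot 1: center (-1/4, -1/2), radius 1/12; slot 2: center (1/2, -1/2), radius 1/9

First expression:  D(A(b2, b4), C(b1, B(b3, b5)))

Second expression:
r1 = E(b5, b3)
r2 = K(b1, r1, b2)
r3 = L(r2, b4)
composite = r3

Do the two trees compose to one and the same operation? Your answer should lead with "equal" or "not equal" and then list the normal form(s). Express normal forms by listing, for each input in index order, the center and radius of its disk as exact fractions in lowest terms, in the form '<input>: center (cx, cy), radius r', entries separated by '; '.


not equal — first b1: center (7/36, 1/2), radius 1/54; b2: center (11/24, -1/24), radius 1/144; b3: center (43/180, 4/9), radius 1/270; b4: center (25/48, -1/24), radius 1/120; b5: center (1/4, 13/30), radius 1/270, second b1: center (-7/24, -13/24), radius 1/60; b2: center (-1/4, -11/24), radius 1/84; b3: center (-41/192, -59/128), radius 1/960; b4: center (1/2, -1/2), radius 1/9; b5: center (-5/24, -89/192), radius 1/1152


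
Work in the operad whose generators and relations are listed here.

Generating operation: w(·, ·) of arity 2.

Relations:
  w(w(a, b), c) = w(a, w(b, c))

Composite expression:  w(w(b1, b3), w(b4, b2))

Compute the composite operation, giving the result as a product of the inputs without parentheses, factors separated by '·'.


Key point: w is associative — brackets drop, the b-order remains.
w(b1, b3) spells out as b1 · b3
w(b4, b2) spells out as b4 · b2
w(w(b1, b3), w(b4, b2)) spells out as b1 · b3 · b4 · b2

b1 · b3 · b4 · b2


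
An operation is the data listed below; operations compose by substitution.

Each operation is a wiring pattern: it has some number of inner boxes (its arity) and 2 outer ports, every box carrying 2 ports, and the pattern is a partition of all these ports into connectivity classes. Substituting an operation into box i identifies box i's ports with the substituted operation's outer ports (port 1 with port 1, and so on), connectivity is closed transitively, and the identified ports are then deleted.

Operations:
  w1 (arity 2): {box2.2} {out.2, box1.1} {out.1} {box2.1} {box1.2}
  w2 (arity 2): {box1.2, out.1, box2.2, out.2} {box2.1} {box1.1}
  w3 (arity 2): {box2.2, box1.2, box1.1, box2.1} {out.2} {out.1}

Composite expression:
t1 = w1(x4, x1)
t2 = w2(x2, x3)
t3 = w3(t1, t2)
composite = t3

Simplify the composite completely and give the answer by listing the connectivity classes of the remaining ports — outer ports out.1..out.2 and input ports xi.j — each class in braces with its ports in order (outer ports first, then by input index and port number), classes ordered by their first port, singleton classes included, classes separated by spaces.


{out.1} {out.2} {x1.1} {x1.2} {x2.1} {x2.2, x3.2, x4.1} {x3.1} {x4.2}

Substituting into w3 glues patterns; closure does the rest.
through w1, on inputs (x4, x1): {out.1} {out.2, x4.1} {x1.1} {x1.2} {x4.2} (out.j = stage outer ports)
through w2, on inputs (x2, x3): {out.1, out.2, x2.2, x3.2} {x2.1} {x3.1} (out.j = stage outer ports)
through w3, on inputs (x4, x1, x2, x3): {out.1} {out.2} {x1.1} {x1.2} {x2.1} {x2.2, x3.2, x4.1} {x3.1} {x4.2} (out.j = stage outer ports)


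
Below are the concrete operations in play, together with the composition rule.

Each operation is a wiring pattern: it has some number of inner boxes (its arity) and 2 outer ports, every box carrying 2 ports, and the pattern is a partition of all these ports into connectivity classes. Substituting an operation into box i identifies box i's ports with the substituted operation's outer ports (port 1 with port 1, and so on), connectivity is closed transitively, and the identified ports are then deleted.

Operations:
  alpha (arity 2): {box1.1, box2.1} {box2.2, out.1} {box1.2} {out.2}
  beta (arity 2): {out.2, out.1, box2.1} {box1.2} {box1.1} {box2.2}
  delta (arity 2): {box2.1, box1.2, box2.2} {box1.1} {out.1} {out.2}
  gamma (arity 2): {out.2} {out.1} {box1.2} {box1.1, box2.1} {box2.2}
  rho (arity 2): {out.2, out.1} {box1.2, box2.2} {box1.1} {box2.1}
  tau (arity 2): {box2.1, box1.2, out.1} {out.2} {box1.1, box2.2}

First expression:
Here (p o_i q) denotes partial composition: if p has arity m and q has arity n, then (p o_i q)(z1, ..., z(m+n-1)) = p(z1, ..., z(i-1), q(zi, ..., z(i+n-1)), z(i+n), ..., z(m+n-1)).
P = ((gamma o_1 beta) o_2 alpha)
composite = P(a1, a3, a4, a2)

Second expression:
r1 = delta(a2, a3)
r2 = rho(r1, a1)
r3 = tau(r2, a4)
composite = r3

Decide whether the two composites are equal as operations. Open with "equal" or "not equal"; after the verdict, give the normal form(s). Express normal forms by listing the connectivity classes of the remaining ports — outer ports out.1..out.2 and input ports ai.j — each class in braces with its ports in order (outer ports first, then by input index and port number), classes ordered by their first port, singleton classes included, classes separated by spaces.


not equal — first {out.1} {out.2} {a1.1} {a1.2} {a2.1, a4.2} {a2.2} {a3.1, a4.1} {a3.2}, second {out.1, a4.1, a4.2} {out.2} {a1.1} {a1.2} {a2.1} {a2.2, a3.1, a3.2}

The first expression reduces to {out.1} {out.2} {a1.1} {a1.2} {a2.1, a4.2} {a2.2} {a3.1, a4.1} {a3.2}
The second expression reduces to {out.1, a4.1, a4.2} {out.2} {a1.1} {a1.2} {a2.1} {a2.2, a3.1, a3.2}
No match — not equal.
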